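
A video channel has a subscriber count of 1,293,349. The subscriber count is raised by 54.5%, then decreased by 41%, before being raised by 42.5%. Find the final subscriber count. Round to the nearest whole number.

1,680,007

54.5% increase: 1,293,349 × 1.545 = 1998224.205.
Apply the 41% decrease: 1998224.205 × 0.59 = 1178952.28095.
After the 42.5% increase: 1178952.28095 × 1.425 = 1680007.00035375 ≈ 1,680,007.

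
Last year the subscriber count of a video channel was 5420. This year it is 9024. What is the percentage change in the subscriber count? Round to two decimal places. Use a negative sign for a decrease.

66.49%

Change: 9024 − 5420 = 3604.
Relative to the original: 3604 ÷ 5420 ≈ 66.49%.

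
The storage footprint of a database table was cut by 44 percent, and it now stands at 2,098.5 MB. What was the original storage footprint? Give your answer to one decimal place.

The overall multiplier applied was 0.56.
So the original storage footprint was 2,098.5 ÷ 0.56 ≈ 3,747.3 MB.

3,747.3 MB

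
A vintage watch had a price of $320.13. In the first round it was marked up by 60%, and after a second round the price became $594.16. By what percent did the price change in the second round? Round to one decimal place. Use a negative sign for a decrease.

After the first round: $320.13 × 1.6 = $512.208.
Second-round multiplier: $594.16 ÷ $512.208 ≈ 1.16.
That is a change of 16.0%.

16.0%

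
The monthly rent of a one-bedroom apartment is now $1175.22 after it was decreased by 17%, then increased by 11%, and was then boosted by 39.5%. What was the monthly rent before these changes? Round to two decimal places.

Undoing the 39.5% increase: $1175.22 ÷ 1.395 ≈ $842.451613.
Undoing the 11% increase: $842.451613 ÷ 1.11 ≈ $758.965417.
Undoing the 17% decrease: $758.965417 ÷ 0.83 ≈ $914.42.

$914.42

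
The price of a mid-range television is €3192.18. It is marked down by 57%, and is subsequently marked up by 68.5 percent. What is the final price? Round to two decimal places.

€2312.89

After the 57% decrease: €3192.18 × 0.43 = €1372.6374.
Apply the 68.5% increase: €1372.6374 × 1.685 = €2312.894019 ≈ €2312.89.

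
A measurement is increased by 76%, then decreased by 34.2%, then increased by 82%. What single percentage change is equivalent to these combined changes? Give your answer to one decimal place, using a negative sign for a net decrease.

110.8%

The combined multiplier is 1.76 × 0.658 × 1.82 = 2.1077056.
That corresponds to an increase of 110.8%.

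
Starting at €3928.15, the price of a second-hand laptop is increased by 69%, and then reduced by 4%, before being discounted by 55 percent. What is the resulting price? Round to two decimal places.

Each change multiplies by a factor: 1.69 × 0.96 × 0.45 = 0.73008.
€3928.15 × 0.73008 = €2867.863752 ≈ €2867.86.

€2867.86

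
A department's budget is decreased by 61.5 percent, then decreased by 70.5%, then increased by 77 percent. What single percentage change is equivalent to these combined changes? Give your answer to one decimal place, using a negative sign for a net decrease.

The combined multiplier is 0.385 × 0.295 × 1.77 = 0.20102775.
That corresponds to a decrease of 79.9%.

-79.9%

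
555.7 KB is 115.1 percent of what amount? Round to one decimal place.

555.7 KB ÷ 1.151 ≈ 482.8 KB.

482.8 KB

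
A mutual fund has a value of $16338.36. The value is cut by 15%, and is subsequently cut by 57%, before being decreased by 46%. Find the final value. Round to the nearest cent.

$3224.70

Apply the 15% decrease: $16338.36 × 0.85 = $13887.606.
Apply the 57% decrease: $13887.606 × 0.43 = $5971.67058.
Apply the 46% decrease: $5971.67058 × 0.54 = $3224.7021132 ≈ $3224.70.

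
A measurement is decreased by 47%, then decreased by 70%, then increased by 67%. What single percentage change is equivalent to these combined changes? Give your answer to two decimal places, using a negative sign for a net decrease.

The combined multiplier is 0.53 × 0.3 × 1.67 = 0.26553.
That corresponds to a decrease of 73.45%.

-73.45%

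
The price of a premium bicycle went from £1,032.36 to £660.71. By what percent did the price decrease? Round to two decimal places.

36.00%

Change: £660.71 − £1,032.36 = -£371.65.
Relative to the original: -£371.65 ÷ £1,032.36 ≈ -36.00%.
So the price decreased by 36.00%.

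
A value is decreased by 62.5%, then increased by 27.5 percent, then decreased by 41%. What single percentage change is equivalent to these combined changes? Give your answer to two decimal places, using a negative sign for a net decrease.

The combined multiplier is 0.375 × 1.275 × 0.59 = 0.28209375.
That corresponds to a decrease of 71.79%.

-71.79%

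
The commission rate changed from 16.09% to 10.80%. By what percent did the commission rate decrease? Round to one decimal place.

The change is 10.80 − 16.09 = -5.29 percentage points.
Relative to the original 16.09%, that is -5.29 ÷ 16.09 ≈ -32.9%.
So the commission rate fell by 32.9%.

32.9%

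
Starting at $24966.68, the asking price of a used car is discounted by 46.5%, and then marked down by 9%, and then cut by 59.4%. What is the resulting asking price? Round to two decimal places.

$4934.94

Apply the 46.5% decrease: $24966.68 × 0.535 = $13357.1738.
Apply the 9% decrease: $13357.1738 × 0.91 = $12155.028158.
After the 59.4% decrease: $12155.028158 × 0.406 = $4934.941432148 ≈ $4934.94.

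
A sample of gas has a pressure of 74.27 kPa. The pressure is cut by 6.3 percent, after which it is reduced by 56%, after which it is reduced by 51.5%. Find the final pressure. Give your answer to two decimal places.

14.85 kPa

Apply the 6.3% decrease: 74.27 × 0.937 = 69.59099.
After the 56% decrease: 69.59099 × 0.44 = 30.6200356.
51.5% decrease: 30.6200356 × 0.485 = 14.850717266 ≈ 14.85.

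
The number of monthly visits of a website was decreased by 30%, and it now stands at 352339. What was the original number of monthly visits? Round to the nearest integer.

The overall multiplier applied was 0.7.
So the original number of monthly visits was 352339 ÷ 0.7 ≈ 503341.

503341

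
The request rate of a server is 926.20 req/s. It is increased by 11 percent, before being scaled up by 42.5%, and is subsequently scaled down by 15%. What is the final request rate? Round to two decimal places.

1245.26 req/s

Each change multiplies by a factor: 1.11 × 1.425 × 0.85 = 1.3444875.
926.20 × 1.3444875 = 1245.2643225 ≈ 1245.26.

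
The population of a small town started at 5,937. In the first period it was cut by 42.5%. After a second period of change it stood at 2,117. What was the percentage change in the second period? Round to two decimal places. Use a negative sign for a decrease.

-37.99%

After the first period: 5,937 × 0.575 = 3413.775.
Second-period multiplier: 2,117 ÷ 3413.775 ≈ 0.620135.
That is a change of -37.99%.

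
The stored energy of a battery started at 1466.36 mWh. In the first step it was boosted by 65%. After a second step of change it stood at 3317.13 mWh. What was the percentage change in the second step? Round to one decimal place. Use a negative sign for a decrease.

After the first step: 1466.36 × 1.65 = 2419.494.
Second-step multiplier: 3317.13 ÷ 2419.494 ≈ 1.371.
That is a change of 37.1%.

37.1%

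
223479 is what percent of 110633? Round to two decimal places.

202.00%

223479 ÷ 110633 ≈ 202.00%.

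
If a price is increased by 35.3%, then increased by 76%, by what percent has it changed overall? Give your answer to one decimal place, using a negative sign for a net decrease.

138.1%

The combined multiplier is 1.353 × 1.76 = 2.38128.
That corresponds to an increase of 138.1%.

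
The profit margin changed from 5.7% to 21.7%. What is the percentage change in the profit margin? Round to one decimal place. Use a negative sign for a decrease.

The change is 21.7 − 5.7 = 16.0 percentage points.
Relative to the original 5.7%, that is 16.0 ÷ 5.7 ≈ 280.7%.

280.7%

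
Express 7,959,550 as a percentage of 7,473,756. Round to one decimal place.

7,959,550 ÷ 7,473,756 ≈ 106.5%.

106.5%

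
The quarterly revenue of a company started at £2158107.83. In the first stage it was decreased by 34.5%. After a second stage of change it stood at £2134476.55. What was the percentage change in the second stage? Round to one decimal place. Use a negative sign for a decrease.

After the first stage: £2158107.83 × 0.655 = £1413560.62865.
Second-stage multiplier: £2134476.55 ÷ £1413560.62865 ≈ 1.51.
That is a change of 51.0%.

51.0%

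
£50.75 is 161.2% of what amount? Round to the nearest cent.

£50.75 ÷ 1.612 ≈ £31.48.

£31.48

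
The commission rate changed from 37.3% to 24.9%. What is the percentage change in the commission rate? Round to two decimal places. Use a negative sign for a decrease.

The change is 24.9 − 37.3 = -12.4 percentage points.
Relative to the original 37.3%, that is -12.4 ÷ 37.3 ≈ -33.24%.

-33.24%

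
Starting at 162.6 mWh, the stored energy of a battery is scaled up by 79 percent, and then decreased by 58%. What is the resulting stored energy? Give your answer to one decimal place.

After the 79% increase: 162.6 × 1.79 = 291.054.
58% decrease: 291.054 × 0.42 = 122.24268 ≈ 122.2.

122.2 mWh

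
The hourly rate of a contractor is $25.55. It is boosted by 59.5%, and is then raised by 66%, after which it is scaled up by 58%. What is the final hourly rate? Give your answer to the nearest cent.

$106.89

After the 59.5% increase: $25.55 × 1.595 = $40.75225.
Apply the 66% increase: $40.75225 × 1.66 = $67.648735.
After the 58% increase: $67.648735 × 1.58 = $106.8850013 ≈ $106.89.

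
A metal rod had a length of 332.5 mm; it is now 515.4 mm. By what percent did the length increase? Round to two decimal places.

Change: 515.4 − 332.5 = 182.9.
Relative to the original: 182.9 ÷ 332.5 ≈ 55.01%.
So the length increased by 55.01%.

55.01%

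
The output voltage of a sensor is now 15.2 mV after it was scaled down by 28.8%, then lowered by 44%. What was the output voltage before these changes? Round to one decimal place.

38.1 mV

Undoing the 44% decrease: 15.2 ÷ 0.56 ≈ 27.142857.
Undoing the 28.8% decrease: 27.142857 ÷ 0.712 ≈ 38.1 mV.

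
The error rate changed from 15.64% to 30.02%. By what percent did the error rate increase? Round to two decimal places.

91.94%

The change is 30.02 − 15.64 = 14.38 percentage points.
Relative to the original 15.64%, that is 14.38 ÷ 15.64 ≈ 91.94%.
So the error rate rose by 91.94%.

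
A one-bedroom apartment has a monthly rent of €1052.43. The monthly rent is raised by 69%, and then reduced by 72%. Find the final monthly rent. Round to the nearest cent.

€498.01

69% increase: €1052.43 × 1.69 = €1778.6067.
72% decrease: €1778.6067 × 0.28 = €498.009876 ≈ €498.01.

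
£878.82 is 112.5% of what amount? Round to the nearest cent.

£878.82 ÷ 1.125 ≈ £781.17.

£781.17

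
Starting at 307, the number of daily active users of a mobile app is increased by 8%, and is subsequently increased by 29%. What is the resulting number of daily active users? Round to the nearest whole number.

428

Each change multiplies by a factor: 1.08 × 1.29 = 1.3932.
307 × 1.3932 = 427.7124 ≈ 428.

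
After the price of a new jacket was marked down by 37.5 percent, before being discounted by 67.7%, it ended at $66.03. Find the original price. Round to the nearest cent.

$327.08

The overall multiplier applied was 0.625 × 0.323 = 0.201875.
So the original price was $66.03 ÷ 0.201875 ≈ $327.08.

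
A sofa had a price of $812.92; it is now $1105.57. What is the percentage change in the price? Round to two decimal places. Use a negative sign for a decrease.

36.00%

Change: $1105.57 − $812.92 = $292.65.
Relative to the original: $292.65 ÷ $812.92 ≈ 36.00%.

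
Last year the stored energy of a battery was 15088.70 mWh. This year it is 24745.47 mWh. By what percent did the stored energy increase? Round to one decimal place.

64.0%

Change: 24745.47 − 15088.70 = 9656.77.
Relative to the original: 9656.77 ÷ 15088.70 ≈ 64.0%.
So the stored energy increased by 64.0%.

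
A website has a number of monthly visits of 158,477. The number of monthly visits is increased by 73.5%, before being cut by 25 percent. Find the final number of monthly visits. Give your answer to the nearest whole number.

206,218

73.5% increase: 158,477 × 1.735 = 274957.595.
Apply the 25% decrease: 274957.595 × 0.75 = 206218.19625 ≈ 206,218.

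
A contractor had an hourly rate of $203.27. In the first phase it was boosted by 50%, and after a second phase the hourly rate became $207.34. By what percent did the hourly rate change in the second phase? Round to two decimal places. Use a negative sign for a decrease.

After the first phase: $203.27 × 1.5 = $304.905.
Second-phase multiplier: $207.34 ÷ $304.905 ≈ 0.680015.
That is a change of -32.00%.

-32.00%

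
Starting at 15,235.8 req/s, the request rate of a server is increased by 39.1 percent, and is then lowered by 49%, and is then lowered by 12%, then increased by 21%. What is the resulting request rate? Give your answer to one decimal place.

11,508.8 req/s

Apply the 39.1% increase: 15,235.8 × 1.391 = 21192.9978.
49% decrease: 21192.9978 × 0.51 = 10808.428878.
12% decrease: 10808.428878 × 0.88 = 9511.41741264.
After the 21% increase: 9511.41741264 × 1.21 = 11508.8150692944 ≈ 11,508.8.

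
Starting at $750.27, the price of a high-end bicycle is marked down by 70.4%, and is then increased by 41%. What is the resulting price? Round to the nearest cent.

$313.13

Apply the 70.4% decrease: $750.27 × 0.296 = $222.07992.
After the 41% increase: $222.07992 × 1.41 = $313.1326872 ≈ $313.13.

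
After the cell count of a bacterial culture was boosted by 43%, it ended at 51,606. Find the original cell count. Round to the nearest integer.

36,088

The overall multiplier applied was 1.43.
So the original cell count was 51,606 ÷ 1.43 ≈ 36,088.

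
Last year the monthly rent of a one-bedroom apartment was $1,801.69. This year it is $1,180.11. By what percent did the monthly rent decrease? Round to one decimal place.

Change: $1,180.11 − $1,801.69 = -$621.58.
Relative to the original: -$621.58 ÷ $1,801.69 ≈ -34.5%.
So the monthly rent decreased by 34.5%.

34.5%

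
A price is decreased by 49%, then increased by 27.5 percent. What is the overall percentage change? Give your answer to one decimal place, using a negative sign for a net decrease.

-35.0%

The combined multiplier is 0.51 × 1.275 = 0.65025.
That corresponds to a decrease of 35.0%.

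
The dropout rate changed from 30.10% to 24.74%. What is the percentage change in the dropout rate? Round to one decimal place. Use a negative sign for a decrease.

-17.8%

The change is 24.74 − 30.10 = -5.36 percentage points.
Relative to the original 30.10%, that is -5.36 ÷ 30.10 ≈ -17.8%.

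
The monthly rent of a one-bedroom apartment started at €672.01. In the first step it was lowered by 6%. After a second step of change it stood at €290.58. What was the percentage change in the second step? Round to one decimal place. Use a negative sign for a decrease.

-54.0%

After the first step: €672.01 × 0.94 = €631.6894.
Second-step multiplier: €290.58 ÷ €631.6894 ≈ 0.46.
That is a change of -54.0%.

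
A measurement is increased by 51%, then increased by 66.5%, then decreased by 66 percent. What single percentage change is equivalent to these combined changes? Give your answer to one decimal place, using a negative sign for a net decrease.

-14.5%

The combined multiplier is 1.51 × 1.665 × 0.34 = 0.854811.
That corresponds to a decrease of 14.5%.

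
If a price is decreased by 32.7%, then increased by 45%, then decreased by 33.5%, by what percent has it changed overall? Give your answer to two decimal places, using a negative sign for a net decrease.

-35.11%

A 32.7% decrease multiplies by 0.673.
Then a 45% increase: 0.673 × 1.45 = 0.97585.
Then a 33.5% decrease: 0.97585 × 0.665 = 0.64894025.
Overall factor 0.64894025, i.e. -35.11%.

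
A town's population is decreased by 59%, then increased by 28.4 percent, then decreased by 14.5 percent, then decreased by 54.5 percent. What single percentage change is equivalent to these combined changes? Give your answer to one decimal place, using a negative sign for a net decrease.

-79.5%

The combined multiplier is 0.41 × 1.284 × 0.855 × 0.455 = 0.204798321.
That corresponds to a decrease of 79.5%.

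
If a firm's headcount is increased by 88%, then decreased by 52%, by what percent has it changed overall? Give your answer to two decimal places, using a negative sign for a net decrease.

-9.76%

The combined multiplier is 1.88 × 0.48 = 0.9024.
That corresponds to a decrease of 9.76%.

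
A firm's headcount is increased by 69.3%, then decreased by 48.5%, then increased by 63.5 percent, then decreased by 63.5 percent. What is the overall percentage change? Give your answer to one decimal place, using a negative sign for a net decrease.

-48.0%

The combined multiplier is 1.693 × 0.515 × 1.635 × 0.365 = 0.520325138625.
That corresponds to a decrease of 48.0%.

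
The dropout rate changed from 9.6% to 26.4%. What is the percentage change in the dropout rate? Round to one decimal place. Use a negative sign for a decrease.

The change is 26.4 − 9.6 = 16.8 percentage points.
Relative to the original 9.6%, that is 16.8 ÷ 9.6 = 175.0%.

175.0%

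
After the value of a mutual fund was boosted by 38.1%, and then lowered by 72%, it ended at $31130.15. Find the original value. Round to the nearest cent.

The overall multiplier applied was 1.381 × 0.28 = 0.38668.
So the original value was $31130.15 ÷ 0.38668 ≈ $80506.23.

$80506.23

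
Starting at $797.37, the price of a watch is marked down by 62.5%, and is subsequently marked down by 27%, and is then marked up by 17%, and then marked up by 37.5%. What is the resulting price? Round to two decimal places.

$351.16

After the 62.5% decrease: $797.37 × 0.375 = $299.01375.
After the 27% decrease: $299.01375 × 0.73 = $218.2800375.
After the 17% increase: $218.2800375 × 1.17 = $255.387643875.
After the 37.5% increase: $255.387643875 × 1.375 = $351.158010328125 ≈ $351.16.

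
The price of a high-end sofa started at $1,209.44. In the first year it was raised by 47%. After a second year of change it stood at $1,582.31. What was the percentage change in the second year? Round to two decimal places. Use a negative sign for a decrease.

-11.00%

After the first year: $1,209.44 × 1.47 = $1777.8768.
Second-year multiplier: $1,582.31 ÷ $1777.8768 ≈ 0.89.
That is a change of -11.00%.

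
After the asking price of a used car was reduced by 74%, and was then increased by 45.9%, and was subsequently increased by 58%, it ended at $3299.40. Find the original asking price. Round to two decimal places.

Undoing the 58% increase: $3299.40 ÷ 1.58 ≈ $2088.227848.
Undoing the 45.9% increase: $2088.227848 ÷ 1.459 ≈ $1431.273371.
Undoing the 74% decrease: $1431.273371 ÷ 0.26 ≈ $5504.90.

$5504.90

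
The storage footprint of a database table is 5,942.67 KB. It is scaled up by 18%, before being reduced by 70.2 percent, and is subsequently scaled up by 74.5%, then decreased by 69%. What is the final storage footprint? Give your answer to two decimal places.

1,130.41 KB

Each change multiplies by a factor: 1.18 × 0.298 × 1.745 × 0.31 = 0.190219658.
5,942.67 × 0.190219658 = 1130.41265500686 ≈ 1,130.41.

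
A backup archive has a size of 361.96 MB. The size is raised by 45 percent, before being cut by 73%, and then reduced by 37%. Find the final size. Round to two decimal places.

After the 45% increase: 361.96 × 1.45 = 524.842.
After the 73% decrease: 524.842 × 0.27 = 141.70734.
Apply the 37% decrease: 141.70734 × 0.63 = 89.2756242 ≈ 89.28.

89.28 MB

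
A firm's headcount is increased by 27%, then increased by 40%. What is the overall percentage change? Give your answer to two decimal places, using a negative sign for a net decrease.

The combined multiplier is 1.27 × 1.4 = 1.778.
That corresponds to an increase of 77.80%.

77.80%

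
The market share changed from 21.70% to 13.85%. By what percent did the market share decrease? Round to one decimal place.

36.2%

The change is 13.85 − 21.70 = -7.85 percentage points.
Relative to the original 21.70%, that is -7.85 ÷ 21.70 ≈ -36.2%.
So the market share fell by 36.2%.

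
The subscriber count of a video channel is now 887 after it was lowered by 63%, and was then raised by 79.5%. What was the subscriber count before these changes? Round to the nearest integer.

Undoing the 79.5% increase: 887 ÷ 1.795 ≈ 494.150418.
Undoing the 63% decrease: 494.150418 ÷ 0.37 ≈ 1,336.

1,336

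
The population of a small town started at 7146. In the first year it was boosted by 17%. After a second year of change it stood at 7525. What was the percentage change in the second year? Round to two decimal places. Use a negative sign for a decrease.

-10.00%

After the first year: 7146 × 1.17 = 8360.82.
Second-year multiplier: 7525 ÷ 8360.82 ≈ 0.900031.
That is a change of -10.00%.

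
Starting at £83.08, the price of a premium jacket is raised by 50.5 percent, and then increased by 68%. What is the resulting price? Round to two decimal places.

£210.06

Each change multiplies by a factor: 1.505 × 1.68 = 2.5284.
£83.08 × 2.5284 = £210.059472 ≈ £210.06.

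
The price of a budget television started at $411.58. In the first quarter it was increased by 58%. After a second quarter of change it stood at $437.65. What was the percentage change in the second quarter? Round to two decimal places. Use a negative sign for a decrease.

After the first quarter: $411.58 × 1.58 = $650.2964.
Second-quarter multiplier: $437.65 ÷ $650.2964 ≈ 0.673001.
That is a change of -32.70%.

-32.70%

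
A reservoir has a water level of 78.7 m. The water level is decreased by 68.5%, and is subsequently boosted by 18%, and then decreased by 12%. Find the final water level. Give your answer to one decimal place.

25.7 m

68.5% decrease: 78.7 × 0.315 = 24.7905.
18% increase: 24.7905 × 1.18 = 29.25279.
After the 12% decrease: 29.25279 × 0.88 = 25.7424552 ≈ 25.7.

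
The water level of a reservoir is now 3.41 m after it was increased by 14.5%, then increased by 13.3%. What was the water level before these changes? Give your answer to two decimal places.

2.63 m

The overall multiplier applied was 1.145 × 1.133 = 1.297285.
So the original water level was 3.41 ÷ 1.297285 ≈ 2.63 m.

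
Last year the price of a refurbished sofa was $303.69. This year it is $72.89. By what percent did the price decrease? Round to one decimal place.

76.0%

Change: $72.89 − $303.69 = -$230.80.
Relative to the original: -$230.80 ÷ $303.69 ≈ -76.0%.
So the price decreased by 76.0%.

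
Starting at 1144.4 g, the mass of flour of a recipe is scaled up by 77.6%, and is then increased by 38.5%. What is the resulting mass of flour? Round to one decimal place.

2814.9 g

77.6% increase: 1144.4 × 1.776 = 2032.4544.
38.5% increase: 2032.4544 × 1.385 = 2814.949344 ≈ 2814.9.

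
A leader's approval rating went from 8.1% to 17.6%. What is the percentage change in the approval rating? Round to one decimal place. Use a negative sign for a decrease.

117.3%

The change is 17.6 − 8.1 = 9.5 percentage points.
Relative to the original 8.1%, that is 9.5 ÷ 8.1 ≈ 117.3%.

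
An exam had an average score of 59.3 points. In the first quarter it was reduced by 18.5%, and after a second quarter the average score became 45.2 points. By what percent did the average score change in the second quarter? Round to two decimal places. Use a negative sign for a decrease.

After the first quarter: 59.3 × 0.815 = 48.3295.
Second-quarter multiplier: 45.2 ÷ 48.3295 ≈ 0.935247.
That is a change of -6.48%.

-6.48%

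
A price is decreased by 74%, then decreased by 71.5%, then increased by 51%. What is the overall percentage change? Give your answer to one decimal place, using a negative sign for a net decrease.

-88.8%

A 74% decrease multiplies by 0.26.
Then a 71.5% decrease: 0.26 × 0.285 = 0.0741.
Then a 51% increase: 0.0741 × 1.51 = 0.111891.
Overall factor 0.111891, i.e. -88.8%.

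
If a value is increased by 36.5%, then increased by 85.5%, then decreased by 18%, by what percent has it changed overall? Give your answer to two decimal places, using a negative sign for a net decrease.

The combined multiplier is 1.365 × 1.855 × 0.82 = 2.0763015.
That corresponds to an increase of 107.63%.

107.63%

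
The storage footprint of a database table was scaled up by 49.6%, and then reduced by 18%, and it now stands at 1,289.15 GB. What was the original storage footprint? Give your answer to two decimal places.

The overall multiplier applied was 1.496 × 0.82 = 1.22672.
So the original storage footprint was 1,289.15 ÷ 1.22672 ≈ 1,050.89 GB.

1,050.89 GB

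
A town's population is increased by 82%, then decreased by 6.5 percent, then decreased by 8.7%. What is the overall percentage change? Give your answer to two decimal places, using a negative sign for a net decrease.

55.37%

An 82% increase multiplies by 1.82.
Then a 6.5% decrease: 1.82 × 0.935 = 1.7017.
Then an 8.7% decrease: 1.7017 × 0.913 = 1.5536521.
Overall factor 1.5536521, i.e. 55.37%.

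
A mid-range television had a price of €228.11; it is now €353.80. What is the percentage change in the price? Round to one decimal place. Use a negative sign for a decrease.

55.1%

Change: €353.80 − €228.11 = €125.69.
Relative to the original: €125.69 ÷ €228.11 ≈ 55.1%.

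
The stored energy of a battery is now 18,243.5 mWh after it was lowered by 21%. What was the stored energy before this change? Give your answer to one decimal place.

23,093.0 mWh

The overall multiplier applied was 0.79.
So the original stored energy was 18,243.5 ÷ 0.79 ≈ 23,093.0 mWh.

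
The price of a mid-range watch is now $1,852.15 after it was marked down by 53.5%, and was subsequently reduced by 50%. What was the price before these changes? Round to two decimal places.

$7,966.24

The overall multiplier applied was 0.465 × 0.5 = 0.2325.
So the original price was $1,852.15 ÷ 0.2325 ≈ $7,966.24.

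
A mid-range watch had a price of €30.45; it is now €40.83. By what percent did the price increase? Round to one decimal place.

34.1%

Change: €40.83 − €30.45 = €10.38.
Relative to the original: €10.38 ÷ €30.45 ≈ 34.1%.
So the price increased by 34.1%.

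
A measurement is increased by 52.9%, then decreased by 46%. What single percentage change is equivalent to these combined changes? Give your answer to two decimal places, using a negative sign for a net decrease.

-17.43%

A 52.9% increase multiplies by 1.529.
Then a 46% decrease: 1.529 × 0.54 = 0.82566.
Overall factor 0.82566, i.e. -17.43%.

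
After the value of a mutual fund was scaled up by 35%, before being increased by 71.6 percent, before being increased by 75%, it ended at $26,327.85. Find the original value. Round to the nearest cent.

$6,494.21

Undoing the 75% increase: $26,327.85 ÷ 1.75 ≈ $15044.485714.
Undoing the 71.6% increase: $15044.485714 ÷ 1.716 ≈ $8767.182817.
Undoing the 35% increase: $8767.182817 ÷ 1.35 ≈ $6,494.21.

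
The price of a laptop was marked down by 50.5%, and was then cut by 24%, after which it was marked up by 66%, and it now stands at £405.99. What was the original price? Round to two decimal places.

The overall multiplier applied was 0.495 × 0.76 × 1.66 = 0.624492.
So the original price was £405.99 ÷ 0.624492 ≈ £650.11.

£650.11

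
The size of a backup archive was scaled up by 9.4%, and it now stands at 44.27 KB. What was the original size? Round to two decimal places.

40.47 KB

The overall multiplier applied was 1.094.
So the original size was 44.27 ÷ 1.094 ≈ 40.47 KB.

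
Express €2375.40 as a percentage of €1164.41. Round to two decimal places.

€2375.40 ÷ €1164.41 ≈ 204.00%.

204.00%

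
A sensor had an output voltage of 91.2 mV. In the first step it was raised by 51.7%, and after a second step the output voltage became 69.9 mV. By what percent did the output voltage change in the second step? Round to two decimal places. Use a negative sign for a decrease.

-49.48%

After the first step: 91.2 × 1.517 = 138.3504.
Second-step multiplier: 69.9 ÷ 138.3504 ≈ 0.505239.
That is a change of -49.48%.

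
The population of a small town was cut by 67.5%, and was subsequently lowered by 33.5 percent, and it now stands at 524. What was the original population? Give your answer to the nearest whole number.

Undoing the 33.5% decrease: 524 ÷ 0.665 ≈ 787.969925.
Undoing the 67.5% decrease: 787.969925 ÷ 0.325 ≈ 2,425.

2,425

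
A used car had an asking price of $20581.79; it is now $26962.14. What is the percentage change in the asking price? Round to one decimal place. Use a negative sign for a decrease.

Change: $26962.14 − $20581.79 = $6380.35.
Relative to the original: $6380.35 ÷ $20581.79 ≈ 31.0%.

31.0%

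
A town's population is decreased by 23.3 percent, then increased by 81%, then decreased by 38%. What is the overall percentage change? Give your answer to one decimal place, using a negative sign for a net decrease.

A 23.3% decrease multiplies by 0.767.
Then an 81% increase: 0.767 × 1.81 = 1.38827.
Then a 38% decrease: 1.38827 × 0.62 = 0.8607274.
Overall factor 0.8607274, i.e. -13.9%.

-13.9%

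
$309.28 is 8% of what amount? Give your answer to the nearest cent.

$3,866.00

$309.28 ÷ 0.08 = $3,866.00.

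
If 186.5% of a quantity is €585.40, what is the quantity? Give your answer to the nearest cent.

€313.89

€585.40 ÷ 1.865 ≈ €313.89.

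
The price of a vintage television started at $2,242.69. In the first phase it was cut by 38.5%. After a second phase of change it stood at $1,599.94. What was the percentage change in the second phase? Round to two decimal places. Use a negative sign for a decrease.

After the first phase: $2,242.69 × 0.615 = $1379.25435.
Second-phase multiplier: $1,599.94 ÷ $1379.25435 ≈ 1.160004.
That is a change of 16.00%.

16.00%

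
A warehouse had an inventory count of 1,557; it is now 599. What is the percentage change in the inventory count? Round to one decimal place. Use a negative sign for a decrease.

-61.5%

Change: 599 − 1,557 = -958.
Relative to the original: -958 ÷ 1,557 ≈ -61.5%.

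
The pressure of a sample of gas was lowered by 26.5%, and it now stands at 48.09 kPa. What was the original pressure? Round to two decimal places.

65.43 kPa

The overall multiplier applied was 0.735.
So the original pressure was 48.09 ÷ 0.735 ≈ 65.43 kPa.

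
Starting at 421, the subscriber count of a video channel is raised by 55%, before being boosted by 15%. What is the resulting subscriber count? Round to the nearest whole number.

750

Each change multiplies by a factor: 1.55 × 1.15 = 1.7825.
421 × 1.7825 = 750.4325 ≈ 750.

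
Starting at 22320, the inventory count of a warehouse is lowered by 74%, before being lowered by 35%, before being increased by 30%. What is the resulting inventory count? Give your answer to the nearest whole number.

4904

Each change multiplies by a factor: 0.26 × 0.65 × 1.3 = 0.2197.
22320 × 0.2197 = 4903.704 ≈ 4904.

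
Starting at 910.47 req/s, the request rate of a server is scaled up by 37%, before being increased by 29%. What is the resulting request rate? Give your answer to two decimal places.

Each change multiplies by a factor: 1.37 × 1.29 = 1.7673.
910.47 × 1.7673 = 1609.073631 ≈ 1609.07.

1609.07 req/s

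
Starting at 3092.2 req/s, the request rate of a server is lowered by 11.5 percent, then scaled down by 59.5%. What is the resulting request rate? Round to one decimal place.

1108.3 req/s

11.5% decrease: 3092.2 × 0.885 = 2736.597.
Apply the 59.5% decrease: 2736.597 × 0.405 = 1108.321785 ≈ 1108.3.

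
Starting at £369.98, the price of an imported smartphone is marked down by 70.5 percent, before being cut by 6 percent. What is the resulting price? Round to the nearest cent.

70.5% decrease: £369.98 × 0.295 = £109.1441.
6% decrease: £109.1441 × 0.94 = £102.595454 ≈ £102.60.

£102.60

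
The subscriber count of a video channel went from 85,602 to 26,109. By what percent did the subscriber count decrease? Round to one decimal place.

69.5%

Change: 26,109 − 85,602 = -59,493.
Relative to the original: -59,493 ÷ 85,602 ≈ -69.5%.
So the subscriber count decreased by 69.5%.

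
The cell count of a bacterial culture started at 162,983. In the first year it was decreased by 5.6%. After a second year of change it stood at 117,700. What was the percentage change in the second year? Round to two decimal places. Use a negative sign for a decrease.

After the first year: 162,983 × 0.944 = 153855.952.
Second-year multiplier: 117,700 ÷ 153855.952 ≈ 0.765001.
That is a change of -23.50%.

-23.50%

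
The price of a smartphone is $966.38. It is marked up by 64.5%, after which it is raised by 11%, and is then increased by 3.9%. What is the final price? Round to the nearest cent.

$1833.38

Each change multiplies by a factor: 1.645 × 1.11 × 1.039 = 1.89716205.
$966.38 × 1.89716205 = $1833.379461879 ≈ $1833.38.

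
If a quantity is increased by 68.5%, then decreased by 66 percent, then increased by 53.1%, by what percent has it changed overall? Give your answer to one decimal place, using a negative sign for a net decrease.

The combined multiplier is 1.685 × 0.34 × 1.531 = 0.8771099.
That corresponds to a decrease of 12.3%.

-12.3%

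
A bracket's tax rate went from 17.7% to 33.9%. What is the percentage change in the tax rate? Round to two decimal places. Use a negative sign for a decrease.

91.53%

The change is 33.9 − 17.7 = 16.2 percentage points.
Relative to the original 17.7%, that is 16.2 ÷ 17.7 ≈ 91.53%.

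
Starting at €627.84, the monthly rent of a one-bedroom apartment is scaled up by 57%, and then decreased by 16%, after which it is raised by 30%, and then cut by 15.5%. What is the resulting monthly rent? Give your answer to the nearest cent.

Each change multiplies by a factor: 1.57 × 0.84 × 1.3 × 0.845 = 1.4487018.
€627.84 × 1.4487018 = €909.552938112 ≈ €909.55.

€909.55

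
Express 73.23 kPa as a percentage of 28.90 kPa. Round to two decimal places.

253.39%

73.23 kPa ÷ 28.90 kPa ≈ 253.39%.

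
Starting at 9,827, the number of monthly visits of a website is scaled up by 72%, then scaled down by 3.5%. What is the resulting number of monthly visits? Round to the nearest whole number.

16,311

72% increase: 9,827 × 1.72 = 16902.44.
After the 3.5% decrease: 16902.44 × 0.965 = 16310.8546 ≈ 16,311.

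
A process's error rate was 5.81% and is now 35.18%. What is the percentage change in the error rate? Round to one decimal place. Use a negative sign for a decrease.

505.5%

The change is 35.18 − 5.81 = 29.37 percentage points.
Relative to the original 5.81%, that is 29.37 ÷ 5.81 ≈ 505.5%.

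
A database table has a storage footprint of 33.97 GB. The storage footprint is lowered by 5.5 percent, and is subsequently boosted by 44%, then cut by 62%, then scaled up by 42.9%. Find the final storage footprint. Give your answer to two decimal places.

25.10 GB

After the 5.5% decrease: 33.97 × 0.945 = 32.10165.
After the 44% increase: 32.10165 × 1.44 = 46.226376.
After the 62% decrease: 46.226376 × 0.38 = 17.56602288.
Apply the 42.9% increase: 17.56602288 × 1.429 = 25.10184669552 ≈ 25.10.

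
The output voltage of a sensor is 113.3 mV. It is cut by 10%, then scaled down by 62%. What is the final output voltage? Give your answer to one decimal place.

38.7 mV

Apply the 10% decrease: 113.3 × 0.9 = 101.97.
After the 62% decrease: 101.97 × 0.38 = 38.7486 ≈ 38.7.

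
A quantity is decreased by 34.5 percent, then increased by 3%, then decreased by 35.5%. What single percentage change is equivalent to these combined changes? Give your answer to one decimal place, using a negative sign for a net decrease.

A 34.5% decrease multiplies by 0.655.
Then a 3% increase: 0.655 × 1.03 = 0.67465.
Then a 35.5% decrease: 0.67465 × 0.645 = 0.43514925.
Overall factor 0.43514925, i.e. -56.5%.

-56.5%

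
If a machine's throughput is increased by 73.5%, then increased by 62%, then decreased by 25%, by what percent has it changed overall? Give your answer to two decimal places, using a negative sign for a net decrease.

The combined multiplier is 1.735 × 1.62 × 0.75 = 2.108025.
That corresponds to an increase of 110.80%.

110.80%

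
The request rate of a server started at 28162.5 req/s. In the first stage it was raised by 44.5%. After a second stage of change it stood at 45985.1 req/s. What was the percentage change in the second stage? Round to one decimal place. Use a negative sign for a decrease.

13.0%

After the first stage: 28162.5 × 1.445 = 40694.8125.
Second-stage multiplier: 45985.1 ÷ 40694.8125 ≈ 1.13.
That is a change of 13.0%.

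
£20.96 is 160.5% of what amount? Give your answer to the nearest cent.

£20.96 ÷ 1.605 ≈ £13.06.

£13.06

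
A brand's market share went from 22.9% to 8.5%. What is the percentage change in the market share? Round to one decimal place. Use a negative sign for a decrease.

-62.9%

The change is 8.5 − 22.9 = -14.4 percentage points.
Relative to the original 22.9%, that is -14.4 ÷ 22.9 ≈ -62.9%.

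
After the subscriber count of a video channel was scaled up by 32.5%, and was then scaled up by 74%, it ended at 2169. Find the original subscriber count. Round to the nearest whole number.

Undoing the 74% increase: 2169 ÷ 1.74 ≈ 1246.551724.
Undoing the 32.5% increase: 1246.551724 ÷ 1.325 ≈ 941.

941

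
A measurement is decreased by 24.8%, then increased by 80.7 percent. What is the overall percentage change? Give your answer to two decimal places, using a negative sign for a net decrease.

35.89%

The combined multiplier is 0.752 × 1.807 = 1.358864.
That corresponds to an increase of 35.89%.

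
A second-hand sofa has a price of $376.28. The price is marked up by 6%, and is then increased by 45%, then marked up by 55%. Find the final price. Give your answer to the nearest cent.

6% increase: $376.28 × 1.06 = $398.8568.
After the 45% increase: $398.8568 × 1.45 = $578.34236.
After the 55% increase: $578.34236 × 1.55 = $896.430658 ≈ $896.43.

$896.43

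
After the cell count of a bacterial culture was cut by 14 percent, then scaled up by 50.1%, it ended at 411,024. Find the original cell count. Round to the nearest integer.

318,411

The overall multiplier applied was 0.86 × 1.501 = 1.29086.
So the original cell count was 411,024 ÷ 1.29086 ≈ 318,411.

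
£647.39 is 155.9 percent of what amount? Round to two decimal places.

£415.26

£647.39 ÷ 1.559 ≈ £415.26.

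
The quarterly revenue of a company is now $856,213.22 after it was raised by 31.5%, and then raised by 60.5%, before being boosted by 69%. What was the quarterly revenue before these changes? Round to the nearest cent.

The overall multiplier applied was 1.315 × 1.605 × 1.69 = 3.56687175.
So the original quarterly revenue was $856,213.22 ÷ 3.56687175 ≈ $240,045.98.

$240,045.98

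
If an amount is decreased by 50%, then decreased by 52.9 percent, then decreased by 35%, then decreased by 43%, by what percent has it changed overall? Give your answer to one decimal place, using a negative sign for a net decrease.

-91.3%

The combined multiplier is 0.5 × 0.471 × 0.65 × 0.57 = 0.08725275.
That corresponds to a decrease of 91.3%.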